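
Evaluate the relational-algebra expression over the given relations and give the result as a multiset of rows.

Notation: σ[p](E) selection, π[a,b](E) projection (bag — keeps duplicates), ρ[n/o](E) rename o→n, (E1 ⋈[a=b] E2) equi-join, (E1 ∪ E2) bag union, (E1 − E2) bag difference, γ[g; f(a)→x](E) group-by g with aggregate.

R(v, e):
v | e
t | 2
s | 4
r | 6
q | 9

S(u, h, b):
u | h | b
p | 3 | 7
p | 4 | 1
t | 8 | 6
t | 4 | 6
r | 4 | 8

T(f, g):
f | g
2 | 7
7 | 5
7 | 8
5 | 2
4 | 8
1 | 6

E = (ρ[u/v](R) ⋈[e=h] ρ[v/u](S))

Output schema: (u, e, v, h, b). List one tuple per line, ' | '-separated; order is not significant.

Subexpression sizes:
  R → 4
  ρ[u/v](R) → 4
  S → 5
  ρ[v/u](S) → 5
  (ρ[u/v](R) ⋈[e=h] ρ[v/u](S)) → 3

== RESULT ==
u | e | v | h | b
s | 4 | p | 4 | 1
s | 4 | r | 4 | 8
s | 4 | t | 4 | 6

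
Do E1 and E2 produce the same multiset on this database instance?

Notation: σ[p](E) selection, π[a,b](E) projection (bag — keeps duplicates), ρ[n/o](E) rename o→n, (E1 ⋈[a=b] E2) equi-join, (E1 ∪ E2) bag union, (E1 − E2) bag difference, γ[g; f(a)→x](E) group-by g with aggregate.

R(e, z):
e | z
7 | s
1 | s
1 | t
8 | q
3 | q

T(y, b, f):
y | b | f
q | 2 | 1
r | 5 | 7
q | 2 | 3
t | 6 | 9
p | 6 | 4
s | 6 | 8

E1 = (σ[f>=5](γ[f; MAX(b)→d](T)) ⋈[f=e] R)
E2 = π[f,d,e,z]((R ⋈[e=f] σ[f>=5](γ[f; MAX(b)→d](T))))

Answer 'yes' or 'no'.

E1 row counts bottom-up:
  T → 6
  γ[f; MAX(b)→d](T) → 6
  σ[f>=5](γ[f; MAX(b)→d](T)) → 3
  R → 5
  (σ[f>=5](γ[f; MAX(b)→d](T)) ⋈[f=e] R) → 2
E2 row counts bottom-up:
  R → 5
  T → 6
  γ[f; MAX(b)→d](T) → 6
  σ[f>=5](γ[f; MAX(b)→d](T)) → 3
  (R ⋈[e=f] σ[f>=5](γ[f; MAX(b)→d](T))) → 2
  π[f,d,e,z]((R ⋈[e=f] σ[f>=5](γ[f; MAX(b)→d](T)))) → 2

E1 and E2 produce the same multiset:
f | d | e | z
7 | 5 | 7 | s
8 | 6 | 8 | q

yes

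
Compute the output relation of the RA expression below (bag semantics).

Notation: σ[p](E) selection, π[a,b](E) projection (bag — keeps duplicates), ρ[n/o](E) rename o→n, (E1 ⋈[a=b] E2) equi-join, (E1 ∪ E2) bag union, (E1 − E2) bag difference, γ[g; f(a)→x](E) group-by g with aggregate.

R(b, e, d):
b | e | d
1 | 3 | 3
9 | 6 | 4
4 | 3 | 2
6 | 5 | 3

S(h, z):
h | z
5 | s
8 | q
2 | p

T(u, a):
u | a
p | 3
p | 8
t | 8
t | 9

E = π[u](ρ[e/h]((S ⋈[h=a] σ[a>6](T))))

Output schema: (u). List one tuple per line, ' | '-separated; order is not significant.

Per-node cardinality:
  S → 3
  T → 4
  σ[a>6](T) → 3
  (S ⋈[h=a] σ[a>6](T)) → 2
  ρ[e/h]((S ⋈[h=a] σ[a>6](T))) → 2
  π[u](ρ[e/h]((S ⋈[h=a] σ[a>6](T)))) → 2

== RESULT ==
u
p
t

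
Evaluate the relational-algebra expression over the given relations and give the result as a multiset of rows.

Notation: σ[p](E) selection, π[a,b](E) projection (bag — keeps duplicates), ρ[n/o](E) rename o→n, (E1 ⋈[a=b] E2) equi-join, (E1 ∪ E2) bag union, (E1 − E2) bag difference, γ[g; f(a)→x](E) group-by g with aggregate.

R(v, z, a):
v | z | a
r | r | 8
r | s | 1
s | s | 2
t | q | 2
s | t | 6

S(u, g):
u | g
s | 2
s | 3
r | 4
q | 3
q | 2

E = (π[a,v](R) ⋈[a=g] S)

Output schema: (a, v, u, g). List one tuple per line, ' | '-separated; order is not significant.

Row counts bottom-up:
  R → 5
  π[a,v](R) → 5
  S → 5
  (π[a,v](R) ⋈[a=g] S) → 4

== RESULT ==
a | v | u | g
2 | s | q | 2
2 | s | s | 2
2 | t | q | 2
2 | t | s | 2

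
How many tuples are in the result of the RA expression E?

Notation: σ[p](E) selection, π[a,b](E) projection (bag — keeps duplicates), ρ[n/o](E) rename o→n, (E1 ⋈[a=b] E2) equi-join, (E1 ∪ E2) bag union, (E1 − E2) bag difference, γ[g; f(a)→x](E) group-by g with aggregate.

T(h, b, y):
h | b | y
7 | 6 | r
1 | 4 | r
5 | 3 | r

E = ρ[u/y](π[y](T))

Row counts bottom-up:
  T → 3
  π[y](T) → 3
  ρ[u/y](π[y](T)) → 3

|E| = 3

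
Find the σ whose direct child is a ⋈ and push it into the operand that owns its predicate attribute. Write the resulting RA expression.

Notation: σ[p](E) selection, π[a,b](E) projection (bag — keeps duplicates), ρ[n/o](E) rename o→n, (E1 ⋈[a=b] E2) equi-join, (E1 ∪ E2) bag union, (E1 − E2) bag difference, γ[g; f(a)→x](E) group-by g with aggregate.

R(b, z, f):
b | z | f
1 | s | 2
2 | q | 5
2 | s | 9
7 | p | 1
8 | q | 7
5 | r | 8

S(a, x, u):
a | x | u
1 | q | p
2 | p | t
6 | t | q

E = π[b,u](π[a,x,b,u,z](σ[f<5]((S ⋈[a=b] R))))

σ filters on f, owned by the right side.
E' = π[b,u](π[a,x,b,u,z]((S ⋈[a=b] σ[f<5](R))))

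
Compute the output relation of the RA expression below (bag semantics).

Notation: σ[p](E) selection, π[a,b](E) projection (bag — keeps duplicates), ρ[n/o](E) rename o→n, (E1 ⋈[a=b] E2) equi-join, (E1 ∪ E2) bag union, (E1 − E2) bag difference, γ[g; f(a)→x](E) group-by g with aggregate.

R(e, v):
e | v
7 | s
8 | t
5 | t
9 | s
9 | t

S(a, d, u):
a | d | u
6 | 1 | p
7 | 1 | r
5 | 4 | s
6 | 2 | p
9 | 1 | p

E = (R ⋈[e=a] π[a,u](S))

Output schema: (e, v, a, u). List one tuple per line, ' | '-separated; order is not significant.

Subexpression sizes:
  R → 5
  S → 5
  π[a,u](S) → 5
  (R ⋈[e=a] π[a,u](S)) → 4

== RESULT ==
e | v | a | u
5 | t | 5 | s
7 | s | 7 | r
9 | s | 9 | p
9 | t | 9 | p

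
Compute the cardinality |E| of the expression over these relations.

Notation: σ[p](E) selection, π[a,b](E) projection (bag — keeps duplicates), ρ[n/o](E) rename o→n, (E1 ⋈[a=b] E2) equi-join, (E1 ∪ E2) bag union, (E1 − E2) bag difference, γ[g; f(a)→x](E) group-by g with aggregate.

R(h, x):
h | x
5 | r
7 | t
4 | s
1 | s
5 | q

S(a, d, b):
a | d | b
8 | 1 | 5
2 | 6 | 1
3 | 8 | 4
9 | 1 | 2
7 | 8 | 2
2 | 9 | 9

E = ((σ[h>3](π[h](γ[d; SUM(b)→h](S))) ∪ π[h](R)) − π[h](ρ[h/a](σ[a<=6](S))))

Per-node cardinality:
  S → 6
  γ[d; SUM(b)→h](S) → 4
  π[h](γ[d; SUM(b)→h](S)) → 4
  σ[h>3](π[h](γ[d; SUM(b)→h](S))) → 3
  R → 5
  π[h](R) → 5
  (σ[h>3](π[h](γ[d; SUM(b)→h](S))) ∪ π[h](R)) → 8
  S → 6
  σ[a<=6](S) → 3
  ρ[h/a](σ[a<=6](S)) → 3
  π[h](ρ[h/a](σ[a<=6](S))) → 3
  ((σ[h>3](π[h](γ[d; SUM(b)→h](S))) ∪ π[h](R)) − π[h](ρ[h/a](σ[a<=6](S)))) → 8

|E| = 8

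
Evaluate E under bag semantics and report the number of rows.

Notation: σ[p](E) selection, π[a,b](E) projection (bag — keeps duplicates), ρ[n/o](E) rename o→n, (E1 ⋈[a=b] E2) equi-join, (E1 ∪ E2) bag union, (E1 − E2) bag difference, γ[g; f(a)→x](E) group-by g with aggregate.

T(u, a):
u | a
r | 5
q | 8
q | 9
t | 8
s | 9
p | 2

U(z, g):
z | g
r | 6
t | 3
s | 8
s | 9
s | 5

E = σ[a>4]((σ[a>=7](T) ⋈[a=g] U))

Subexpression sizes:
  T → 6
  σ[a>=7](T) → 4
  U → 5
  (σ[a>=7](T) ⋈[a=g] U) → 4
  σ[a>4]((σ[a>=7](T) ⋈[a=g] U)) → 4

|E| = 4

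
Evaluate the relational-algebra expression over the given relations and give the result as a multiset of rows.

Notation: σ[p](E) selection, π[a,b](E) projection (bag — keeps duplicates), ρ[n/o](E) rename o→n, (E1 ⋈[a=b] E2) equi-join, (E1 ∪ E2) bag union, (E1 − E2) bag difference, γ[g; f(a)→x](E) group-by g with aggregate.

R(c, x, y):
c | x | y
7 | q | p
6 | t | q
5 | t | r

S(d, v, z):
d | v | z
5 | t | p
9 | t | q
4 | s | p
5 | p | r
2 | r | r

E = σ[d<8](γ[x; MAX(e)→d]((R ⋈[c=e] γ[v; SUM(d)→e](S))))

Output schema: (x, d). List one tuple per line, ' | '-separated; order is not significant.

Row counts bottom-up:
  R → 3
  S → 5
  γ[v; SUM(d)→e](S) → 4
  (R ⋈[c=e] γ[v; SUM(d)→e](S)) → 1
  γ[x; MAX(e)→d]((R ⋈[c=e] γ[v; SUM(d)→e](S))) → 1
  σ[d<8](γ[x; MAX(e)→d]((R ⋈[c=e] γ[v; SUM(d)→e](S)))) → 1

== RESULT ==
x | d
t | 5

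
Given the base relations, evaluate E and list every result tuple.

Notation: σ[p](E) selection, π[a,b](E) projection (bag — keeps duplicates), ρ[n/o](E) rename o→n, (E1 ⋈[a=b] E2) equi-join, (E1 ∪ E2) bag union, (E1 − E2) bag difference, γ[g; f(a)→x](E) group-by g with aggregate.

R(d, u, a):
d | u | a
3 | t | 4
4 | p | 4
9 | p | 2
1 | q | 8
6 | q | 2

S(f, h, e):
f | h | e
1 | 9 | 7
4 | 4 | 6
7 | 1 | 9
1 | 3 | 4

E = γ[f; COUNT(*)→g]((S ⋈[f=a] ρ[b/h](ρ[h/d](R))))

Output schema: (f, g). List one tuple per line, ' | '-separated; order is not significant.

Stepwise |·|:
  S → 4
  R → 5
  ρ[h/d](R) → 5
  ρ[b/h](ρ[h/d](R)) → 5
  (S ⋈[f=a] ρ[b/h](ρ[h/d](R))) → 2
  γ[f; COUNT(*)→g]((S ⋈[f=a] ρ[b/h](ρ[h/d](R)))) → 1

== RESULT ==
f | g
4 | 2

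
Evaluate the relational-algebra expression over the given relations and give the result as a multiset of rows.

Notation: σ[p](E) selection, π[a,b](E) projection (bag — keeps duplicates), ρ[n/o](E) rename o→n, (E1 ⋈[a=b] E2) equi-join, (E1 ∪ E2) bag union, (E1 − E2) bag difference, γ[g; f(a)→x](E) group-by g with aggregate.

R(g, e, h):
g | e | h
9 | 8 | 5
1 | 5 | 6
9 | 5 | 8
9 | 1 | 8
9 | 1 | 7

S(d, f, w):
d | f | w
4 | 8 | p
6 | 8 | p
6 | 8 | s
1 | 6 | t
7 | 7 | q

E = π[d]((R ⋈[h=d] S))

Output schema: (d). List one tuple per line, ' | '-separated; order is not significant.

Per-node cardinality:
  R → 5
  S → 5
  (R ⋈[h=d] S) → 3
  π[d]((R ⋈[h=d] S)) → 3

== RESULT ==
d
6
6
7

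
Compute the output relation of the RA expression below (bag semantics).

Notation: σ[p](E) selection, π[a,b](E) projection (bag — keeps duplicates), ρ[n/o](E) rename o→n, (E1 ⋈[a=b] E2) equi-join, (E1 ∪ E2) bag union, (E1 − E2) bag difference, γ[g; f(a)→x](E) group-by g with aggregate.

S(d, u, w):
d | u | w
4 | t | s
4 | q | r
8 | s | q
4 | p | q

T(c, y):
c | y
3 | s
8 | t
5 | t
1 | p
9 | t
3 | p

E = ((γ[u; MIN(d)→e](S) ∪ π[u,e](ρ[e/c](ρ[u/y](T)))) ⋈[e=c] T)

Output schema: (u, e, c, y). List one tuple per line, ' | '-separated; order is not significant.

Subexpression sizes:
  S → 4
  γ[u; MIN(d)→e](S) → 4
  T → 6
  ρ[u/y](T) → 6
  ρ[e/c](ρ[u/y](T)) → 6
  π[u,e](ρ[e/c](ρ[u/y](T))) → 6
  (γ[u; MIN(d)→e](S) ∪ π[u,e](ρ[e/c](ρ[u/y](T)))) → 10
  T → 6
  ((γ[u; MIN(d)→e](S) ∪ π[u,e](ρ[e/c](ρ[u/y](T)))) ⋈[e=c] T) → 9

== RESULT ==
u | e | c | y
p | 1 | 1 | p
p | 3 | 3 | p
p | 3 | 3 | s
s | 3 | 3 | p
s | 3 | 3 | s
s | 8 | 8 | t
t | 5 | 5 | t
t | 8 | 8 | t
t | 9 | 9 | t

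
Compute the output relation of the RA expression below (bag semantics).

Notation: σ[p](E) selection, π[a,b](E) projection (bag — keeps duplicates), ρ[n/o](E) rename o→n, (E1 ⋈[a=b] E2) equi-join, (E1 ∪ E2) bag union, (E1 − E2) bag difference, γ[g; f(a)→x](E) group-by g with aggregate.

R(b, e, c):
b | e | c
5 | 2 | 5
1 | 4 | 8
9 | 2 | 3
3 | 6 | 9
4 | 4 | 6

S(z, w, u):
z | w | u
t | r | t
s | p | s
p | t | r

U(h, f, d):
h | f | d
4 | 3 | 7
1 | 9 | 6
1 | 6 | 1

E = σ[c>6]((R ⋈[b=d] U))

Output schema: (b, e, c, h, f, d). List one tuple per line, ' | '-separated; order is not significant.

Per-node cardinality:
  R → 5
  U → 3
  (R ⋈[b=d] U) → 1
  σ[c>6]((R ⋈[b=d] U)) → 1

== RESULT ==
b | e | c | h | f | d
1 | 4 | 8 | 1 | 6 | 1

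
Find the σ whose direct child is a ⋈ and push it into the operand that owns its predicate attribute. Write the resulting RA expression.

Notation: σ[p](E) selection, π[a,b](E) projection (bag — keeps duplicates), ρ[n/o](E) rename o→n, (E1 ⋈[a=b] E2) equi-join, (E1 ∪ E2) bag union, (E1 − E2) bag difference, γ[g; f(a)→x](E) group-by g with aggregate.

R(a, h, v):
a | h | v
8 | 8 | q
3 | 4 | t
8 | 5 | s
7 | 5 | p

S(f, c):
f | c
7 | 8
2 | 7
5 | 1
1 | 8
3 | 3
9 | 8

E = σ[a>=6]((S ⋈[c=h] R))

σ filters on a, owned by the right side.
E' = (S ⋈[c=h] σ[a>=6](R))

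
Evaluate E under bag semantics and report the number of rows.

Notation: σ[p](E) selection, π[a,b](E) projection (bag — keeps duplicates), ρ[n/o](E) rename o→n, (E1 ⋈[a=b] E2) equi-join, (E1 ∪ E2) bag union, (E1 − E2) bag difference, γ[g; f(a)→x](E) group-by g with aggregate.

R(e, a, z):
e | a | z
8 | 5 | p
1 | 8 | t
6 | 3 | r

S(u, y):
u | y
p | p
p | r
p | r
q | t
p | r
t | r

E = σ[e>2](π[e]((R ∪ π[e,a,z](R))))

Per-node cardinality:
  R → 3
  R → 3
  π[e,a,z](R) → 3
  (R ∪ π[e,a,z](R)) → 6
  π[e]((R ∪ π[e,a,z](R))) → 6
  σ[e>2](π[e]((R ∪ π[e,a,z](R)))) → 4

|E| = 4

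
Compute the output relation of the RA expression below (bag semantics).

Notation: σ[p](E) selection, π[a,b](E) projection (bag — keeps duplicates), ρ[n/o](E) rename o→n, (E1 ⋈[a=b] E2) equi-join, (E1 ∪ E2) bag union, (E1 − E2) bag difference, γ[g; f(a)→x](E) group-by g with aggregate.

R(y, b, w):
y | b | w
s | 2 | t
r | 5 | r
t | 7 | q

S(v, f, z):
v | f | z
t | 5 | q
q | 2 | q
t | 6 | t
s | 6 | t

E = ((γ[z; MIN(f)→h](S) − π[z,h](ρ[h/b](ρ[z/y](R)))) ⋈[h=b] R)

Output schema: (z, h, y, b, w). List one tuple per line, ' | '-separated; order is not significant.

Row counts bottom-up:
  S → 4
  γ[z; MIN(f)→h](S) → 2
  R → 3
  ρ[z/y](R) → 3
  ρ[h/b](ρ[z/y](R)) → 3
  π[z,h](ρ[h/b](ρ[z/y](R))) → 3
  (γ[z; MIN(f)→h](S) − π[z,h](ρ[h/b](ρ[z/y](R)))) → 2
  R → 3
  ((γ[z; MIN(f)→h](S) − π[z,h](ρ[h/b](ρ[z/y](R)))) ⋈[h=b] R) → 1

== RESULT ==
z | h | y | b | w
q | 2 | s | 2 | t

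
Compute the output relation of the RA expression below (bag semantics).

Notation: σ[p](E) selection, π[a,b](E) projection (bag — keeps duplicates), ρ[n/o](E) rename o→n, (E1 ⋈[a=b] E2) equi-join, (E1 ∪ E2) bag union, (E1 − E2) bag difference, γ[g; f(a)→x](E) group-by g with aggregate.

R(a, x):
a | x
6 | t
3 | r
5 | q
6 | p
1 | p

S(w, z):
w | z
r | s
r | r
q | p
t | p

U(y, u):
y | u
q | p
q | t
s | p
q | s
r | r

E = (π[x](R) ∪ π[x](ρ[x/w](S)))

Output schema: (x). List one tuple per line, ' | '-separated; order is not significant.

Row counts bottom-up:
  R → 5
  π[x](R) → 5
  S → 4
  ρ[x/w](S) → 4
  π[x](ρ[x/w](S)) → 4
  (π[x](R) ∪ π[x](ρ[x/w](S))) → 9

== RESULT ==
x
p
p
q
q
r
r
r
t
t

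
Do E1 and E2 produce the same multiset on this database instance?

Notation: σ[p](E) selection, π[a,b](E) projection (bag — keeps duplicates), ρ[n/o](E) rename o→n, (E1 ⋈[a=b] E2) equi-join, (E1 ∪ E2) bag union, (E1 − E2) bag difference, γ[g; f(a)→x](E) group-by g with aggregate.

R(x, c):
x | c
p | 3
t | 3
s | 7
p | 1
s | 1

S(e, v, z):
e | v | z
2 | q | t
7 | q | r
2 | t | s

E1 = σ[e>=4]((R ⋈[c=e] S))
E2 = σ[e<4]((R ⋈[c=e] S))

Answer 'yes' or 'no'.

E1 per-node cardinality:
  R → 5
  S → 3
  (R ⋈[c=e] S) → 1
  σ[e>=4]((R ⋈[c=e] S)) → 1
E2 per-node cardinality:
  R → 5
  S → 3
  (R ⋈[c=e] S) → 1
  σ[e<4]((R ⋈[c=e] S)) → 0

E1 result:
x | c | e | v | z
s | 7 | 7 | q | r
E2 result:
x | c | e | v | z
(0 rows)
Witness: ('s', 7, 7, 'q', 'r') appears 1× in E1 but 0× in E2.

no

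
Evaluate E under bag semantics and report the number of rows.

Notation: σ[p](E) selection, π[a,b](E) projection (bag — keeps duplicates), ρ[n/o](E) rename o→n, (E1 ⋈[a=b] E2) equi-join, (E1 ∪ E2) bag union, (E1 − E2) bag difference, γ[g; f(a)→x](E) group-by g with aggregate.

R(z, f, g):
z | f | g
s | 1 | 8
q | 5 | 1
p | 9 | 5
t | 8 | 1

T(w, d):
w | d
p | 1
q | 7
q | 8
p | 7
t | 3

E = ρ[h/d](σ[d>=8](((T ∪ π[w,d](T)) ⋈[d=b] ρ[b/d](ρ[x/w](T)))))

Stepwise |·|:
  T → 5
  T → 5
  π[w,d](T) → 5
  (T ∪ π[w,d](T)) → 10
  T → 5
  ρ[x/w](T) → 5
  ρ[b/d](ρ[x/w](T)) → 5
  ((T ∪ π[w,d](T)) ⋈[d=b] ρ[b/d](ρ[x/w](T))) → 14
  σ[d>=8](((T ∪ π[w,d](T)) ⋈[d=b] ρ[b/d](ρ[x/w](T)))) → 2
  ρ[h/d](σ[d>=8](((T ∪ π[w,d](T)) ⋈[d=b] ρ[b/d](ρ[x/w](T))))) → 2

|E| = 2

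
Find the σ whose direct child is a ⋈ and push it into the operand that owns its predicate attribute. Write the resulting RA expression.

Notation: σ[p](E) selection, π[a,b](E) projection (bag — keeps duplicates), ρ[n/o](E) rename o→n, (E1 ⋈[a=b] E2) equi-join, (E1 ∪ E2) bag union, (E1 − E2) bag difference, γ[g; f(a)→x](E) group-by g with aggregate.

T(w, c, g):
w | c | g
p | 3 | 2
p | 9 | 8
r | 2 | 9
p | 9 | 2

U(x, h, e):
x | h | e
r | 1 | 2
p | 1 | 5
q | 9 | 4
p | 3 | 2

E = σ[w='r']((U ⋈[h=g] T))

σ filters on w, owned by the right side.
E' = (U ⋈[h=g] σ[w='r'](T))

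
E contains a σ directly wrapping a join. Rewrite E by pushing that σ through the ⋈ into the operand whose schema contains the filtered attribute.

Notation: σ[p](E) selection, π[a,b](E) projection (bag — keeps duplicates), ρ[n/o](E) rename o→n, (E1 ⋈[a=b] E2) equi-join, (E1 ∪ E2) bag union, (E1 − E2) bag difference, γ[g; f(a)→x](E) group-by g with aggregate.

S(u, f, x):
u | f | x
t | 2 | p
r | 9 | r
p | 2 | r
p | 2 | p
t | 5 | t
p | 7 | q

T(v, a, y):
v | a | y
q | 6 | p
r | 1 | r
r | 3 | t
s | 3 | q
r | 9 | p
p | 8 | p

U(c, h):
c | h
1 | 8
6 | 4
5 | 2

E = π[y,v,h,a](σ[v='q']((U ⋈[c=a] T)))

σ filters on v, owned by the right side.
E' = π[y,v,h,a]((U ⋈[c=a] σ[v='q'](T)))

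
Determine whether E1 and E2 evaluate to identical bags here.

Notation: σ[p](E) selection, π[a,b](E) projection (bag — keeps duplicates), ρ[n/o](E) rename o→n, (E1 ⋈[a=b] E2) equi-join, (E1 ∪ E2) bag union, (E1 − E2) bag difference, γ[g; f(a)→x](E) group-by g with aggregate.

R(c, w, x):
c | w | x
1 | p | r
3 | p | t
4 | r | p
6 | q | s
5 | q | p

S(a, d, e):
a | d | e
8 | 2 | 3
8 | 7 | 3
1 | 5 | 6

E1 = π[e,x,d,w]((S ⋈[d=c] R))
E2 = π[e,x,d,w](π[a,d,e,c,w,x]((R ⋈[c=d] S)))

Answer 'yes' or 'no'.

E1 per-node cardinality:
  S → 3
  R → 5
  (S ⋈[d=c] R) → 1
  π[e,x,d,w]((S ⋈[d=c] R)) → 1
E2 per-node cardinality:
  R → 5
  S → 3
  (R ⋈[c=d] S) → 1
  π[a,d,e,c,w,x]((R ⋈[c=d] S)) → 1
  π[e,x,d,w](π[a,d,e,c,w,x]((R ⋈[c=d] S))) → 1

E1 and E2 produce the same multiset:
e | x | d | w
6 | p | 5 | q

yes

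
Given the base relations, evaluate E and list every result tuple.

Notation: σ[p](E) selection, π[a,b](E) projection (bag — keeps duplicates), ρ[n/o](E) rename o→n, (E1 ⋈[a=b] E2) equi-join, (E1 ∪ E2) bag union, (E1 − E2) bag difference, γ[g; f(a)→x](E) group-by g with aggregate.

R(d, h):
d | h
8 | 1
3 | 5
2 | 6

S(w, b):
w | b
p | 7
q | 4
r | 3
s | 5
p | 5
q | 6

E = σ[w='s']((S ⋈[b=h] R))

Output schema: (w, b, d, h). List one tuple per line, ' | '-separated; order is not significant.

Stepwise |·|:
  S → 6
  R → 3
  (S ⋈[b=h] R) → 3
  σ[w='s']((S ⋈[b=h] R)) → 1

== RESULT ==
w | b | d | h
s | 5 | 3 | 5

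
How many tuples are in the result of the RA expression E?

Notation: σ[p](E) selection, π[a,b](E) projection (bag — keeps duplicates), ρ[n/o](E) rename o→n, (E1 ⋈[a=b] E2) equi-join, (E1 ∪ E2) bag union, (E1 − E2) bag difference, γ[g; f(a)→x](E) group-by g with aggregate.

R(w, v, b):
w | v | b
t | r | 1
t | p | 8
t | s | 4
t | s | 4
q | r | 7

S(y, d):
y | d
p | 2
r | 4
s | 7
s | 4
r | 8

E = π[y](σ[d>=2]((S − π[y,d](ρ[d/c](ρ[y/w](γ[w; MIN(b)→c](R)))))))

Subexpression sizes:
  S → 5
  R → 5
  γ[w; MIN(b)→c](R) → 2
  ρ[y/w](γ[w; MIN(b)→c](R)) → 2
  ρ[d/c](ρ[y/w](γ[w; MIN(b)→c](R))) → 2
  π[y,d](ρ[d/c](ρ[y/w](γ[w; MIN(b)→c](R)))) → 2
  (S − π[y,d](ρ[d/c](ρ[y/w](γ[w; MIN(b)→c](R))))) → 5
  σ[d>=2]((S − π[y,d](ρ[d/c](ρ[y/w](γ[w; MIN(b)→c](R)))))) → 5
  π[y](σ[d>=2]((S − π[y,d](ρ[d/c](ρ[y/w](γ[w; MIN(b)→c](R))))))) → 5

|E| = 5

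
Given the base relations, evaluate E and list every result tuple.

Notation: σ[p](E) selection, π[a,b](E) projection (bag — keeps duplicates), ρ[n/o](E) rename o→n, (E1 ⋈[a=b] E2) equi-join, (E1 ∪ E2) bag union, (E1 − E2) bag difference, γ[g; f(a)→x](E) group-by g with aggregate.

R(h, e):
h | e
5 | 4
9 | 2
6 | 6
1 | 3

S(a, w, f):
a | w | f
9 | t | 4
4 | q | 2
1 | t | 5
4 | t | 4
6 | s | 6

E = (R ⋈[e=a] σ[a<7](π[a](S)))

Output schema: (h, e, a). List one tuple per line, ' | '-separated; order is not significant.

Stepwise |·|:
  R → 4
  S → 5
  π[a](S) → 5
  σ[a<7](π[a](S)) → 4
  (R ⋈[e=a] σ[a<7](π[a](S))) → 3

== RESULT ==
h | e | a
5 | 4 | 4
5 | 4 | 4
6 | 6 | 6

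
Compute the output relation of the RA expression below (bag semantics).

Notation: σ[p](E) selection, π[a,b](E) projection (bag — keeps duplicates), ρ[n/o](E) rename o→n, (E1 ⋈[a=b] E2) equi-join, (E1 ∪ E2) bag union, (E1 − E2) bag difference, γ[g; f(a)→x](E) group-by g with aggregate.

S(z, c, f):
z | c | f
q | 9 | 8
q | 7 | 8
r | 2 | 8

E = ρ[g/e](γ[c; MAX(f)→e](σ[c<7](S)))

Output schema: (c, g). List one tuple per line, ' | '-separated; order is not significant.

Subexpression sizes:
  S → 3
  σ[c<7](S) → 1
  γ[c; MAX(f)→e](σ[c<7](S)) → 1
  ρ[g/e](γ[c; MAX(f)→e](σ[c<7](S))) → 1

== RESULT ==
c | g
2 | 8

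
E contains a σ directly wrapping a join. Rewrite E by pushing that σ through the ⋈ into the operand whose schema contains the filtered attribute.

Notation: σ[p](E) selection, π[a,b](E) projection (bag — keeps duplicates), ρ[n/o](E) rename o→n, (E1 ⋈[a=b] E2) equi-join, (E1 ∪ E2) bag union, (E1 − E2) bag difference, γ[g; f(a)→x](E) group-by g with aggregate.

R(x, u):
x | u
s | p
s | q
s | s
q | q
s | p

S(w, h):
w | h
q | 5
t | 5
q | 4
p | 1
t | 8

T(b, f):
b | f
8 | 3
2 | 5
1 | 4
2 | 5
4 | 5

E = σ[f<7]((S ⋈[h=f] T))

σ filters on f, owned by the right side.
E' = (S ⋈[h=f] σ[f<7](T))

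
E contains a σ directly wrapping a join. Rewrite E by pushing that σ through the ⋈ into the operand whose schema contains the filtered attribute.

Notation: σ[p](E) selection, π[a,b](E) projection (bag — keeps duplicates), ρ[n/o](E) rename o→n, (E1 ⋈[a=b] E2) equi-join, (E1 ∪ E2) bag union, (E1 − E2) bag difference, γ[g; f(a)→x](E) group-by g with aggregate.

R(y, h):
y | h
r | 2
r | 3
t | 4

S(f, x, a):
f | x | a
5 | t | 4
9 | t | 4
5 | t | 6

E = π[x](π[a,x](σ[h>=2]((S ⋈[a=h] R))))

σ filters on h, owned by the right side.
E' = π[x](π[a,x]((S ⋈[a=h] σ[h>=2](R))))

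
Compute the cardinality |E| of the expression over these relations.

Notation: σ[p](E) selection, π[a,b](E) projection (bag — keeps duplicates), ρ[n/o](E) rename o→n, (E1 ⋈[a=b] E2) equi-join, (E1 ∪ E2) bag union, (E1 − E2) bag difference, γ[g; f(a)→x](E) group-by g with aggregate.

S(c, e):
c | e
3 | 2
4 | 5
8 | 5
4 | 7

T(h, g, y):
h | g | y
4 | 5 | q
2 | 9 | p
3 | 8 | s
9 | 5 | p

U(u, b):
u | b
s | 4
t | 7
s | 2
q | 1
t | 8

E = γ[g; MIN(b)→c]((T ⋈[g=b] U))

Row counts bottom-up:
  T → 4
  U → 5
  (T ⋈[g=b] U) → 1
  γ[g; MIN(b)→c]((T ⋈[g=b] U)) → 1

|E| = 1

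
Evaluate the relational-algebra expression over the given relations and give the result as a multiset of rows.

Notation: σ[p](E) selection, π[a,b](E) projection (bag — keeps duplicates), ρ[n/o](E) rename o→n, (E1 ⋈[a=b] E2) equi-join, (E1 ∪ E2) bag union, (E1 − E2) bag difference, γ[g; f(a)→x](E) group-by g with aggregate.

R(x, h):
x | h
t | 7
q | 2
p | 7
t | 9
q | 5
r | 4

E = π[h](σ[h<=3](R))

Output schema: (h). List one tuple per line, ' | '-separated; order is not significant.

Subexpression sizes:
  R → 6
  σ[h<=3](R) → 1
  π[h](σ[h<=3](R)) → 1

== RESULT ==
h
2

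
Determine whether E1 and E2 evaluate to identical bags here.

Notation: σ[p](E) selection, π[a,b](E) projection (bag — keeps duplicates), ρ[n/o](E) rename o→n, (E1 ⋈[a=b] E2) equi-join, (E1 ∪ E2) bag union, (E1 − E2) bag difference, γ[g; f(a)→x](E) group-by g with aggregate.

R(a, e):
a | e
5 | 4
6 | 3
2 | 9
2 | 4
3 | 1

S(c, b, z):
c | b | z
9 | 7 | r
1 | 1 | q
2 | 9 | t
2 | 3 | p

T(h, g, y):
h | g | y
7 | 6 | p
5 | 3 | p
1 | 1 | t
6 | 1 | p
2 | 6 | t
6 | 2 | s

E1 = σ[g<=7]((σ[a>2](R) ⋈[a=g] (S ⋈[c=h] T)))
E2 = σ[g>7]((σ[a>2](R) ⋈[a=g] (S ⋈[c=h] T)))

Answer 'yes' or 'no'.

E1 subexpression sizes:
  R → 5
  σ[a>2](R) → 3
  S → 4
  T → 6
  (S ⋈[c=h] T) → 3
  (σ[a>2](R) ⋈[a=g] (S ⋈[c=h] T)) → 2
  σ[g<=7]((σ[a>2](R) ⋈[a=g] (S ⋈[c=h] T))) → 2
E2 subexpression sizes:
  R → 5
  σ[a>2](R) → 3
  S → 4
  T → 6
  (S ⋈[c=h] T) → 3
  (σ[a>2](R) ⋈[a=g] (S ⋈[c=h] T)) → 2
  σ[g>7]((σ[a>2](R) ⋈[a=g] (S ⋈[c=h] T))) → 0

E1 result:
a | e | c | b | z | h | g | y
6 | 3 | 2 | 3 | p | 2 | 6 | t
6 | 3 | 2 | 9 | t | 2 | 6 | t
E2 result:
a | e | c | b | z | h | g | y
(0 rows)
Witness: (6, 3, 2, 9, 't', 2, 6, 't') appears 1× in E1 but 0× in E2.

no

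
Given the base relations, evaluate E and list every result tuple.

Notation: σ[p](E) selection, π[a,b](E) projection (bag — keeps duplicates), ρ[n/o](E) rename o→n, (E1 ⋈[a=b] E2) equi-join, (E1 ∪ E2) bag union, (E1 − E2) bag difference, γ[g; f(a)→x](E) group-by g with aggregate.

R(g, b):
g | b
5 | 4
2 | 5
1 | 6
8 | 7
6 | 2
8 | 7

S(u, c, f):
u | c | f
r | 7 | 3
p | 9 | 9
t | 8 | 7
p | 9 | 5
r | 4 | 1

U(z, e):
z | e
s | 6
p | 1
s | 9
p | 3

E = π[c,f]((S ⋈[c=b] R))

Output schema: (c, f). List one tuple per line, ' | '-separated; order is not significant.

Subexpression sizes:
  S → 5
  R → 6
  (S ⋈[c=b] R) → 3
  π[c,f]((S ⋈[c=b] R)) → 3

== RESULT ==
c | f
4 | 1
7 | 3
7 | 3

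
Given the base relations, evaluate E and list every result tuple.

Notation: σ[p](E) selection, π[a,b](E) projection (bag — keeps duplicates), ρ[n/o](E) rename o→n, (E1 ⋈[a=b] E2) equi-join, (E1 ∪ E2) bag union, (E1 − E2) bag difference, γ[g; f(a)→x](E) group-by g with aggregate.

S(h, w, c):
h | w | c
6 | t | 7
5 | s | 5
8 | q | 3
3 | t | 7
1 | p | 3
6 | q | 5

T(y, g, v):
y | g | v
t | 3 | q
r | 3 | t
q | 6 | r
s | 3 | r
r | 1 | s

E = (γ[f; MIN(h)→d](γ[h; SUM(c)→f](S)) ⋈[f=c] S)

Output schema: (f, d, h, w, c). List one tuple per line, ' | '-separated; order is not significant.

Subexpression sizes:
  S → 6
  γ[h; SUM(c)→f](S) → 5
  γ[f; MIN(h)→d](γ[h; SUM(c)→f](S)) → 4
  S → 6
  (γ[f; MIN(h)→d](γ[h; SUM(c)→f](S)) ⋈[f=c] S) → 6

== RESULT ==
f | d | h | w | c
3 | 1 | 1 | p | 3
3 | 1 | 8 | q | 3
5 | 5 | 5 | s | 5
5 | 5 | 6 | q | 5
7 | 3 | 3 | t | 7
7 | 3 | 6 | t | 7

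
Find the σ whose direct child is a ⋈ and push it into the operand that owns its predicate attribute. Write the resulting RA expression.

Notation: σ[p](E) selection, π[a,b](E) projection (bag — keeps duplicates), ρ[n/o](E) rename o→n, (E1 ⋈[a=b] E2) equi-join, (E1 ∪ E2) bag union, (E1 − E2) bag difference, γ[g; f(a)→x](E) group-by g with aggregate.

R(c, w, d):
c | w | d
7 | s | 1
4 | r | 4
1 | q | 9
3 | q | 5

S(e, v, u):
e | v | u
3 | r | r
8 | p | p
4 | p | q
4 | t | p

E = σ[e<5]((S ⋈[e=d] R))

σ filters on e, owned by the left side.
E' = (σ[e<5](S) ⋈[e=d] R)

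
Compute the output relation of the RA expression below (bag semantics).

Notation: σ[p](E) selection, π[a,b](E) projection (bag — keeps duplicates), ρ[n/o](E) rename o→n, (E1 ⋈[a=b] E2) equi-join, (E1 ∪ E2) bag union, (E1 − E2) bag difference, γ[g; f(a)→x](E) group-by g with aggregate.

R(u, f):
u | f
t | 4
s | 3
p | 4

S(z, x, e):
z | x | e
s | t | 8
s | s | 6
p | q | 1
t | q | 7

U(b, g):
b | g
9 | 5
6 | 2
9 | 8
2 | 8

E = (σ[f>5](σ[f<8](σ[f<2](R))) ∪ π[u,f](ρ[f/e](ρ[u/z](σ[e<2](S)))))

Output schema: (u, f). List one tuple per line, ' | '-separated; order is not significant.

Per-node cardinality:
  R → 3
  σ[f<2](R) → 0
  σ[f<8](σ[f<2](R)) → 0
  σ[f>5](σ[f<8](σ[f<2](R))) → 0
  S → 4
  σ[e<2](S) → 1
  ρ[u/z](σ[e<2](S)) → 1
  ρ[f/e](ρ[u/z](σ[e<2](S))) → 1
  π[u,f](ρ[f/e](ρ[u/z](σ[e<2](S)))) → 1
  (σ[f>5](σ[f<8](σ[f<2](R))) ∪ π[u,f](ρ[f/e](ρ[u/z](σ[e<2](S))))) → 1

== RESULT ==
u | f
p | 1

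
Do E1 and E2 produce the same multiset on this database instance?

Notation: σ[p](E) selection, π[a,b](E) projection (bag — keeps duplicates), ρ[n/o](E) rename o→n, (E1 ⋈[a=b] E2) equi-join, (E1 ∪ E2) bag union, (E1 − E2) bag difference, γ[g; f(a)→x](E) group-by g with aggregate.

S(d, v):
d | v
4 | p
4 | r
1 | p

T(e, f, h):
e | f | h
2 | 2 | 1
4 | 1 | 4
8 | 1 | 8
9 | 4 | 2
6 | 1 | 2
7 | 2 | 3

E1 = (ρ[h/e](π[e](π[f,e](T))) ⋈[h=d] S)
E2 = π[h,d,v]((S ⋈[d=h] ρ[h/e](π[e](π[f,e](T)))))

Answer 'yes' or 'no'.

E1 stepwise |·|:
  T → 6
  π[f,e](T) → 6
  π[e](π[f,e](T)) → 6
  ρ[h/e](π[e](π[f,e](T))) → 6
  S → 3
  (ρ[h/e](π[e](π[f,e](T))) ⋈[h=d] S) → 2
E2 stepwise |·|:
  S → 3
  T → 6
  π[f,e](T) → 6
  π[e](π[f,e](T)) → 6
  ρ[h/e](π[e](π[f,e](T))) → 6
  (S ⋈[d=h] ρ[h/e](π[e](π[f,e](T)))) → 2
  π[h,d,v]((S ⋈[d=h] ρ[h/e](π[e](π[f,e](T))))) → 2

E1 and E2 produce the same multiset:
h | d | v
4 | 4 | p
4 | 4 | r

yes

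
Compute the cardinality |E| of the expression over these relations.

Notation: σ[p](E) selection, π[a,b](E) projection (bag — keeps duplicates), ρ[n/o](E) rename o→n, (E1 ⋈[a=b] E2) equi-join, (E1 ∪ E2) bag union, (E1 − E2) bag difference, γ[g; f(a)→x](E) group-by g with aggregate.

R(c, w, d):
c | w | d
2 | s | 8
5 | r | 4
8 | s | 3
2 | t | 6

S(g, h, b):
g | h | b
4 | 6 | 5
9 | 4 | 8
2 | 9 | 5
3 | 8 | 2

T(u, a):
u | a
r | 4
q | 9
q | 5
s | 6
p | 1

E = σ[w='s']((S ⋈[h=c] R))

Row counts bottom-up:
  S → 4
  R → 4
  (S ⋈[h=c] R) → 1
  σ[w='s']((S ⋈[h=c] R)) → 1

|E| = 1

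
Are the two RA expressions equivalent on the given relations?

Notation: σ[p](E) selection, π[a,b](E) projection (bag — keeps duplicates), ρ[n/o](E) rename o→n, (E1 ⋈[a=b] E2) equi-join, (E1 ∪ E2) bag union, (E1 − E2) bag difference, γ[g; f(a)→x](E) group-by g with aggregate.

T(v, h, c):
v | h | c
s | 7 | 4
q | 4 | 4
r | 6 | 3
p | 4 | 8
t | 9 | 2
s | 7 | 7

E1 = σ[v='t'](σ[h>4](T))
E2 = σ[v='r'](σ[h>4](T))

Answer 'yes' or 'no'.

E1 stepwise |·|:
  T → 6
  σ[h>4](T) → 4
  σ[v='t'](σ[h>4](T)) → 1
E2 stepwise |·|:
  T → 6
  σ[h>4](T) → 4
  σ[v='r'](σ[h>4](T)) → 1

E1 result:
v | h | c
t | 9 | 2
E2 result:
v | h | c
r | 6 | 3
Witness: ('r', 6, 3) appears 0× in E1 but 1× in E2.

no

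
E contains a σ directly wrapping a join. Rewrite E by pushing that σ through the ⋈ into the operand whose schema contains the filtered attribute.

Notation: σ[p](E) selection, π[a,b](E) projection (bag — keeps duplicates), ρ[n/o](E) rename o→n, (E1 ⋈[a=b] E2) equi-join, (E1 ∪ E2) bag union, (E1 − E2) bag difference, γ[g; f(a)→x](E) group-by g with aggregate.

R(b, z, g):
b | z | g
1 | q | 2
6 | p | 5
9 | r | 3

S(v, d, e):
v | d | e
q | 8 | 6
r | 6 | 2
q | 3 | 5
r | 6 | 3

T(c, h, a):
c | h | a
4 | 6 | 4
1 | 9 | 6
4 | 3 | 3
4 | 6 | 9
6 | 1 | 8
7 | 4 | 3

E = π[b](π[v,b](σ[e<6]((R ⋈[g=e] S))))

σ filters on e, owned by the right side.
E' = π[b](π[v,b]((R ⋈[g=e] σ[e<6](S))))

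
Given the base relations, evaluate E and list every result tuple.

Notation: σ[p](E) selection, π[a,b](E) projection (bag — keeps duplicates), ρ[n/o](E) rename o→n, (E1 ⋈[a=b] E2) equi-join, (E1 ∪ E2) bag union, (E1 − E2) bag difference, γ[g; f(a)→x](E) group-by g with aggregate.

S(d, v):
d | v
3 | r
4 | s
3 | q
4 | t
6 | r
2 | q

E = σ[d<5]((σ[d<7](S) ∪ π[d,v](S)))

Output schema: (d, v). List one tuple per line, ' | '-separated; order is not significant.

Subexpression sizes:
  S → 6
  σ[d<7](S) → 6
  S → 6
  π[d,v](S) → 6
  (σ[d<7](S) ∪ π[d,v](S)) → 12
  σ[d<5]((σ[d<7](S) ∪ π[d,v](S))) → 10

== RESULT ==
d | v
2 | q
2 | q
3 | q
3 | q
3 | r
3 | r
4 | s
4 | s
4 | t
4 | t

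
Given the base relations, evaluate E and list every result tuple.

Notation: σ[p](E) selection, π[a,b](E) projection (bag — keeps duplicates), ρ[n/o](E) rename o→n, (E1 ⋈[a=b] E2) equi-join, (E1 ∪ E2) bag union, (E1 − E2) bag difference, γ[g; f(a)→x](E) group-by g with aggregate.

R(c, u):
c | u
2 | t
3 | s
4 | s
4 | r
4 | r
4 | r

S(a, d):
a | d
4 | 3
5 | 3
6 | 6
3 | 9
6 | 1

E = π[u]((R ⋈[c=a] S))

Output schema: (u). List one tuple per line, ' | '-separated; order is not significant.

Per-node cardinality:
  R → 6
  S → 5
  (R ⋈[c=a] S) → 5
  π[u]((R ⋈[c=a] S)) → 5

== RESULT ==
u
r
r
r
s
s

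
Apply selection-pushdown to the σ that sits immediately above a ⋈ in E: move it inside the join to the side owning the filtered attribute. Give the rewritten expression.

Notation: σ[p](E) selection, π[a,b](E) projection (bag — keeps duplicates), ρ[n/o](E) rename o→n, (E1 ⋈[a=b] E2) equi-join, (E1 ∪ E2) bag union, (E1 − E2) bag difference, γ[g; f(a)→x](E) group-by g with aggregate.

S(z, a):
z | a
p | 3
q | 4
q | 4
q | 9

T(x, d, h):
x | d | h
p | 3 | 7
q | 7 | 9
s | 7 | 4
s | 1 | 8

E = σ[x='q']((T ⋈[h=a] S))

σ filters on x, owned by the left side.
E' = (σ[x='q'](T) ⋈[h=a] S)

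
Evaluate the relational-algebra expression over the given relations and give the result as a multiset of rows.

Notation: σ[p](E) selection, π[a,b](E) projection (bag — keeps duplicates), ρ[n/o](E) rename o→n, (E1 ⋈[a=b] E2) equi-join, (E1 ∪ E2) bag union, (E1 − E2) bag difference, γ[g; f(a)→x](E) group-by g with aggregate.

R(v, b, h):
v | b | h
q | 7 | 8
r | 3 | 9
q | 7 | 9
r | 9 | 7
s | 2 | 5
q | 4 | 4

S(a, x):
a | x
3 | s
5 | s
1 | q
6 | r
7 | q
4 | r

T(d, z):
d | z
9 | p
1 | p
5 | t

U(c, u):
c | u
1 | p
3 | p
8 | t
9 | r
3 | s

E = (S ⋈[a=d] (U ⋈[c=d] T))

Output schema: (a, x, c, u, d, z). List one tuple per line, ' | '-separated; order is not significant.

Per-node cardinality:
  S → 6
  U → 5
  T → 3
  (U ⋈[c=d] T) → 2
  (S ⋈[a=d] (U ⋈[c=d] T)) → 1

== RESULT ==
a | x | c | u | d | z
1 | q | 1 | p | 1 | p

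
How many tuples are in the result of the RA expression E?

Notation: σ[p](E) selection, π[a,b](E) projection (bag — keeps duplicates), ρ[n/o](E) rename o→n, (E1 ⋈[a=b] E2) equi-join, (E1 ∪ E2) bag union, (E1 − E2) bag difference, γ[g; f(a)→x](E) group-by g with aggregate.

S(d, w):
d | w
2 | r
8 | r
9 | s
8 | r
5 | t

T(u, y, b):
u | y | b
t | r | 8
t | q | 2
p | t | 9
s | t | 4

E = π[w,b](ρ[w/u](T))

Per-node cardinality:
  T → 4
  ρ[w/u](T) → 4
  π[w,b](ρ[w/u](T)) → 4

|E| = 4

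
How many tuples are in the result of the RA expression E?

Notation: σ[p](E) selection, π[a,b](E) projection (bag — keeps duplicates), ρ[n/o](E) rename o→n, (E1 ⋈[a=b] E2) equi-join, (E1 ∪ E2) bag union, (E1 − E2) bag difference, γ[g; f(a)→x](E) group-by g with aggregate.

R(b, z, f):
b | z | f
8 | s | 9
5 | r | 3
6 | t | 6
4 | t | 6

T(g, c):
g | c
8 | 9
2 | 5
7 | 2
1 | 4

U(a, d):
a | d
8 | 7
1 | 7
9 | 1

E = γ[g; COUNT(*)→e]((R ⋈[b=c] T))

Stepwise |·|:
  R → 4
  T → 4
  (R ⋈[b=c] T) → 2
  γ[g; COUNT(*)→e]((R ⋈[b=c] T)) → 2

|E| = 2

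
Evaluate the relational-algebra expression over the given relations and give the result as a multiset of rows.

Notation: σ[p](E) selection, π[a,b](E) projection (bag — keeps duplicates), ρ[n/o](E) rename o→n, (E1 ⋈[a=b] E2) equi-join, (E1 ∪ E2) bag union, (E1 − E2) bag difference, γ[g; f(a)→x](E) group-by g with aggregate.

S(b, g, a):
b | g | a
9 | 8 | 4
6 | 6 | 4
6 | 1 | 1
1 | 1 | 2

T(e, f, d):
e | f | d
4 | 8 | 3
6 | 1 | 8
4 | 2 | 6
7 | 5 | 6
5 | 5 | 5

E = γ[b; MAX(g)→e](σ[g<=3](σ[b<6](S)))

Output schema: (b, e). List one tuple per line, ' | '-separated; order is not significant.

Per-node cardinality:
  S → 4
  σ[b<6](S) → 1
  σ[g<=3](σ[b<6](S)) → 1
  γ[b; MAX(g)→e](σ[g<=3](σ[b<6](S))) → 1

== RESULT ==
b | e
1 | 1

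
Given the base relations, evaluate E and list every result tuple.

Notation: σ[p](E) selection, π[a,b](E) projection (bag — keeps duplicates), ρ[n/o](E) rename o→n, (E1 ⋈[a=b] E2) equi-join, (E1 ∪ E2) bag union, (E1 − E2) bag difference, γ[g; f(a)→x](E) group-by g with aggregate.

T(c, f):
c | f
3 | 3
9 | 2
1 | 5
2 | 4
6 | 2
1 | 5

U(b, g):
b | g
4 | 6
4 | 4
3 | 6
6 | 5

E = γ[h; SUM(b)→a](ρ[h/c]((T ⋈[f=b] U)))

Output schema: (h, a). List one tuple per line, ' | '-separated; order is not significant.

Subexpression sizes:
  T → 6
  U → 4
  (T ⋈[f=b] U) → 3
  ρ[h/c]((T ⋈[f=b] U)) → 3
  γ[h; SUM(b)→a](ρ[h/c]((T ⋈[f=b] U))) → 2

== RESULT ==
h | a
2 | 8
3 | 3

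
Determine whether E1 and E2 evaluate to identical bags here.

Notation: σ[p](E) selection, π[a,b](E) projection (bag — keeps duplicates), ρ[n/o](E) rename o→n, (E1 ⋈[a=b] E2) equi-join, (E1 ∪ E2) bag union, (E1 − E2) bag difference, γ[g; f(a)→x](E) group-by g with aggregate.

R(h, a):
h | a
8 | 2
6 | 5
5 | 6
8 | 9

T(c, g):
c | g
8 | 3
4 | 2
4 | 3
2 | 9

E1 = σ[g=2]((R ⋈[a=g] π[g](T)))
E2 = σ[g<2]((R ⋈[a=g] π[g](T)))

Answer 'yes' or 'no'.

E1 row counts bottom-up:
  R → 4
  T → 4
  π[g](T) → 4
  (R ⋈[a=g] π[g](T)) → 2
  σ[g=2]((R ⋈[a=g] π[g](T))) → 1
E2 row counts bottom-up:
  R → 4
  T → 4
  π[g](T) → 4
  (R ⋈[a=g] π[g](T)) → 2
  σ[g<2]((R ⋈[a=g] π[g](T))) → 0

E1 result:
h | a | g
8 | 2 | 2
E2 result:
h | a | g
(0 rows)
Witness: (8, 2, 2) appears 1× in E1 but 0× in E2.

no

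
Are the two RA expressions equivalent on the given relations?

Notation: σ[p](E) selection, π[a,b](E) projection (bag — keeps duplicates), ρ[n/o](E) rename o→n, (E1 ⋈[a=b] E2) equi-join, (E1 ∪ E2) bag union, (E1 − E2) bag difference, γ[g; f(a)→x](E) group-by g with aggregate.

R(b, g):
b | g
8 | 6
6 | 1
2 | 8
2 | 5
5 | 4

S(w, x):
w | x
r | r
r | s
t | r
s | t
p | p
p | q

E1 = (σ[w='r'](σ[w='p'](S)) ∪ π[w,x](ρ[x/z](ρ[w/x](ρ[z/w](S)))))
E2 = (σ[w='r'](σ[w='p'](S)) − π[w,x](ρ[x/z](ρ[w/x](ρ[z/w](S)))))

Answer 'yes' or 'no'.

E1 per-node cardinality:
  S → 6
  σ[w='p'](S) → 2
  σ[w='r'](σ[w='p'](S)) → 0
  S → 6
  ρ[z/w](S) → 6
  ρ[w/x](ρ[z/w](S)) → 6
  ρ[x/z](ρ[w/x](ρ[z/w](S))) → 6
  π[w,x](ρ[x/z](ρ[w/x](ρ[z/w](S)))) → 6
  (σ[w='r'](σ[w='p'](S)) ∪ π[w,x](ρ[x/z](ρ[w/x](ρ[z/w](S))))) → 6
E2 per-node cardinality:
  S → 6
  σ[w='p'](S) → 2
  σ[w='r'](σ[w='p'](S)) → 0
  S → 6
  ρ[z/w](S) → 6
  ρ[w/x](ρ[z/w](S)) → 6
  ρ[x/z](ρ[w/x](ρ[z/w](S))) → 6
  π[w,x](ρ[x/z](ρ[w/x](ρ[z/w](S)))) → 6
  (σ[w='r'](σ[w='p'](S)) − π[w,x](ρ[x/z](ρ[w/x](ρ[z/w](S))))) → 0

E1 result:
w | x
p | p
q | p
r | r
r | t
s | r
t | s
E2 result:
w | x
(0 rows)
Witness: ('s', 'r') appears 1× in E1 but 0× in E2.

no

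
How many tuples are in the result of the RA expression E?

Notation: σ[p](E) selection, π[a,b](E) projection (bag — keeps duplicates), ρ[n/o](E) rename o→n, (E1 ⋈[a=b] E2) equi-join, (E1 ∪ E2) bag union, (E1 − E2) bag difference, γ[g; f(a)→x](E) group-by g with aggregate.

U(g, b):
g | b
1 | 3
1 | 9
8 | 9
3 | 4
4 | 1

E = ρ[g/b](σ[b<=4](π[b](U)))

Stepwise |·|:
  U → 5
  π[b](U) → 5
  σ[b<=4](π[b](U)) → 3
  ρ[g/b](σ[b<=4](π[b](U))) → 3

|E| = 3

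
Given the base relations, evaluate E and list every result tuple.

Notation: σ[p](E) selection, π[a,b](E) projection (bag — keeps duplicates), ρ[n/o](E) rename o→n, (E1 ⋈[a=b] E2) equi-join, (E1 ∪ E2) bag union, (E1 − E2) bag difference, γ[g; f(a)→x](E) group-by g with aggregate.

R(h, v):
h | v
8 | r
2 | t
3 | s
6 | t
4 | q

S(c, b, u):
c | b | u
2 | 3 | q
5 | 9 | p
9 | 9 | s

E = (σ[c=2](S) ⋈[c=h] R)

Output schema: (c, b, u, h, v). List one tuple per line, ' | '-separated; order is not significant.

Per-node cardinality:
  S → 3
  σ[c=2](S) → 1
  R → 5
  (σ[c=2](S) ⋈[c=h] R) → 1

== RESULT ==
c | b | u | h | v
2 | 3 | q | 2 | t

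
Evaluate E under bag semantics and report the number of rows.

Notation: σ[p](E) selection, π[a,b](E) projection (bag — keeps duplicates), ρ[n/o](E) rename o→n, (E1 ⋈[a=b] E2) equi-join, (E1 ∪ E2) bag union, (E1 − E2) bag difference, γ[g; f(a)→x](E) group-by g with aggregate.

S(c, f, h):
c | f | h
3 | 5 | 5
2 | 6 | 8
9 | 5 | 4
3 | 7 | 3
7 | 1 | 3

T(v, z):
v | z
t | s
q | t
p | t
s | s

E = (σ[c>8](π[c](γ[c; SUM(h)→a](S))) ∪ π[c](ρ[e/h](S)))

Subexpression sizes:
  S → 5
  γ[c; SUM(h)→a](S) → 4
  π[c](γ[c; SUM(h)→a](S)) → 4
  σ[c>8](π[c](γ[c; SUM(h)→a](S))) → 1
  S → 5
  ρ[e/h](S) → 5
  π[c](ρ[e/h](S)) → 5
  (σ[c>8](π[c](γ[c; SUM(h)→a](S))) ∪ π[c](ρ[e/h](S))) → 6

|E| = 6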